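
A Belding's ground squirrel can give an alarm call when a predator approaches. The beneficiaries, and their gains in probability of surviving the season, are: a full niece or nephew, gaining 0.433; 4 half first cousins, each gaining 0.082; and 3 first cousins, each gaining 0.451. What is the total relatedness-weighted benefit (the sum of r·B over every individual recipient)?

r to a full niece or nephew = 1/4 (full aunt/uncle↔niece/nephew: two paths of length 3 through the shared grandparent pair: r = 2·(1/2)^3 = 1/4).
r to a half first cousin = 1/16 (half first cousins share one grandparent — one path of length 4: r = (1/2)^4 = 1/16).
r to a first cousin = 1/8 (first cousins share one grandparent pair — two paths of length 4: r = 2·(1/2)^4 = 1/8).
Summing one r·B term per recipient: 1·0.25·0.433 + 4·0.0625·0.082 + 3·0.125·0.451 = 0.297875.

0.297875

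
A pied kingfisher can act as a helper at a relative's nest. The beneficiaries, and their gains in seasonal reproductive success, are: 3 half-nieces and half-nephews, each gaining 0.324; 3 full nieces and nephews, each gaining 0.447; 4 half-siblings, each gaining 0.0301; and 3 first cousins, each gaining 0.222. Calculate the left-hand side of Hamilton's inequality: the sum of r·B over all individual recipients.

r to a half-niece or half-nephew = 1/8 (half-aunt/uncle↔niece/nephew: one path of length 3: r = (1/2)^3 = 1/8).
r to a full niece or nephew = 0.25 (full aunt/uncle↔niece/nephew: two paths of length 3 through the shared grandparent pair: r = 2·(1/2)^3 = 1/4).
r to a half-sibling = 1/4 (half-sibs share one parent — one path of length 2: r = (1/2)^2 = 1/4).
r to a first cousin = 1/8 (first cousins share one grandparent pair — two paths of length 4: r = 2·(1/2)^4 = 1/8).
Summing one r·B term per recipient: 3·0.125·0.324 + 3·0.25·0.447 + 4·0.25·0.0301 + 3·0.125·0.222 = 0.5701.

0.5701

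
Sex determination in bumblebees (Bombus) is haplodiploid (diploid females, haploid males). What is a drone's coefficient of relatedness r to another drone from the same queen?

Haploid brothers each carry a random half of the queen's diploid genome, so on average they share half: r = 1/2.

0.5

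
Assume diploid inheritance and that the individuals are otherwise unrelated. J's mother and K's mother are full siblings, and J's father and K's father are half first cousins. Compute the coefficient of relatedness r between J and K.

0.140625

Relatedness sums over independent paths through distinct common ancestors.
J and K are related in two ways: first cousins through their mothers (r = 1/8) and half second cousins through their fathers (r = 1/64).
r = 1/8 + 1/64 = 0.140625.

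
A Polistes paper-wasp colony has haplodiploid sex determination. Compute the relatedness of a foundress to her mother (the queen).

0.5

One meiotic link between diploid queen and diploid daughter: r = 1/2.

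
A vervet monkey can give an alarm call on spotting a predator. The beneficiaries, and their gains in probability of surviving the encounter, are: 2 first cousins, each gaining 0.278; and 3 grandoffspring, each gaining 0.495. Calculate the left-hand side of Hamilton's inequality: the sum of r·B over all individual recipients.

0.44075

r to a first cousin = 1/8 (first cousins share one grandparent pair — two paths of length 4: r = 2·(1/2)^4 = 1/8).
r to a grandoffspring = 0.25 (two parent–offspring links: r = (1/2)^2 = 1/4).
Summing one r·B term per recipient: 2·0.125·0.278 + 3·0.25·0.495 = 0.44075.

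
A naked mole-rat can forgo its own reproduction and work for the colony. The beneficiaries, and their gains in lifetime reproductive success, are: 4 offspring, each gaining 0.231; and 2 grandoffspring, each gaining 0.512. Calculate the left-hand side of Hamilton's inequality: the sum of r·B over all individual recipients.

r to an offspring = 1/2 (one parent–offspring link: r = (1/2)^1 = 1/2).
r to a grandoffspring = 0.25 (two parent–offspring links: r = (1/2)^2 = 1/4).
Summing one r·B term per recipient: 4·0.5·0.231 + 2·0.25·0.512 = 0.718.

0.718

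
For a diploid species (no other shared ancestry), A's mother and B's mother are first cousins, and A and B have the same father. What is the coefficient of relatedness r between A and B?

0.28125

Independent pedigree routes through distinct common ancestors add.
A and B are related in two ways: second cousins through their mothers (r = 1/32) and half-sibs through their shared father (r = 1/4).
r = 1/32 + 1/4 = 0.28125.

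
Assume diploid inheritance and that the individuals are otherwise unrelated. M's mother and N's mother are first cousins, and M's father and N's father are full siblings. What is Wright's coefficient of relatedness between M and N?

0.15625

Independent pedigree routes through distinct common ancestors add.
M and N are related in two ways: second cousins through their mothers (r = 1/32) and first cousins through their fathers (r = 1/8).
r = 1/32 + 1/8 = 0.15625.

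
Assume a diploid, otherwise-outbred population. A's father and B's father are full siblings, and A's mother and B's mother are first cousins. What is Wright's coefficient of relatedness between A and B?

Independent pedigree routes through distinct common ancestors add.
A and B are related in two ways: first cousins through their fathers (r = 1/8) and second cousins through their mothers (r = 1/32).
r = 1/8 + 1/32 = 0.15625.

0.15625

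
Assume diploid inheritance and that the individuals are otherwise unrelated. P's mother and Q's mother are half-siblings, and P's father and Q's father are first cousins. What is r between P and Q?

Wright's path rule: contributions from independent ancestry routes add.
P and Q are related in two ways: half first cousins through their mothers (r = 1/16) and second cousins through their fathers (r = 1/32).
r = 1/16 + 1/32 = 3/32 = 0.09375.

0.09375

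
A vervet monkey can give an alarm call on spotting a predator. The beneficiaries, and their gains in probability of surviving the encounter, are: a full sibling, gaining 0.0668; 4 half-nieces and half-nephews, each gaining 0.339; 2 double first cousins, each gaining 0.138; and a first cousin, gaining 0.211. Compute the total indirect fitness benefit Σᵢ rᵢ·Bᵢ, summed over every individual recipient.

r to a full sibling = 1/2 (full sibs share both parents — two paths of length 2: r = 2·(1/2)^2 = 1/2).
r to a half-niece or half-nephew = 0.125 (half-aunt/uncle↔niece/nephew: one path of length 3: r = (1/2)^3 = 1/8).
r to a double first cousin = 0.25 (double first cousins share both grandparent pairs — four paths of length 4: r = 4·(1/2)^4 = 1/4).
r to a first cousin = 1/8 (first cousins share one grandparent pair — two paths of length 4: r = 2·(1/2)^4 = 1/8).
Summing one r·B term per recipient: 1·0.5·0.0668 + 4·0.125·0.339 + 2·0.25·0.138 + 1·0.125·0.211 = 0.298275.

0.298275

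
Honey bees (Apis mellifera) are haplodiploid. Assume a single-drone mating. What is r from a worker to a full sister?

Haplodiploid full sisters inherit their father's entire haploid genome identically (contributing 1/2) and on average half of their mother's contribution (1/2 · 1/2 = 1/4); r = 1/2 + 1/4 = 3/4.

0.75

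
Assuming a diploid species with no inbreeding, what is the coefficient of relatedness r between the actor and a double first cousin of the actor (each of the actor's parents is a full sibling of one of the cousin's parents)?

0.25

Each parent–offspring link contributes a factor of 1/2, and independent paths through distinct common ancestors add.
Double first cousins share both grandparent pairs — four paths of length 4: r = 4·(1/2)^4 = 1/4.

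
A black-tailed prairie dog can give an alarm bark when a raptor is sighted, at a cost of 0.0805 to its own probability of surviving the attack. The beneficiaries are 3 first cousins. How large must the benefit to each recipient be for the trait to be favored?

0.2147

r to a first cousin = 1/8 (first cousins share one grandparent pair — two paths of length 4: r = 2·(1/2)^4 = 1/8).
Hamilton's rule with n recipients of equal r: n·r·B > C, so B > C/(n·r) = 0.0805/(3·0.125) = 0.2147.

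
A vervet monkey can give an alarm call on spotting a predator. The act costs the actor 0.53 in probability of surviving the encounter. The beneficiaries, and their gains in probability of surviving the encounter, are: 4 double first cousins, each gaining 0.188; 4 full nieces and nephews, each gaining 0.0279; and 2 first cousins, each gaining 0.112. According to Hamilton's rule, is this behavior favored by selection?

Hamilton's rule: the trait is favored when the sum of r·B over every recipient exceeds the actor's cost C.
r to a double first cousin = 0.25 (double first cousins share both grandparent pairs — four paths of length 4: r = 4·(1/2)^4 = 1/4).
r to a full niece or nephew = 1/4 (full aunt/uncle↔niece/nephew: two paths of length 3 through the shared grandparent pair: r = 2·(1/2)^3 = 1/4).
r to a first cousin = 0.125 (first cousins share one grandparent pair — two paths of length 4: r = 2·(1/2)^4 = 1/8).
Summing one r·B term per recipient: 4·0.25·0.188 + 4·0.25·0.0279 + 2·0.125·0.112 = 0.2439.
0.2439 < 0.53: the indirect benefit is less than the cost.

No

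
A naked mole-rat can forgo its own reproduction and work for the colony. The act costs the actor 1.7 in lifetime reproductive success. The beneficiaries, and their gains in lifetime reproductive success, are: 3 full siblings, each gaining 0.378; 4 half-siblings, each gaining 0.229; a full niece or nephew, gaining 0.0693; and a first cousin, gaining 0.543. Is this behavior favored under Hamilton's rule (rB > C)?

No

Hamilton's rule: the trait is favored when the sum of r·B over every recipient exceeds the actor's cost C.
r to a full sibling = 0.5 (full sibs share both parents — two paths of length 2: r = 2·(1/2)^2 = 1/2).
r to a half-sibling = 0.25 (half-sibs share one parent — one path of length 2: r = (1/2)^2 = 1/4).
r to a full niece or nephew = 1/4 (full aunt/uncle↔niece/nephew: two paths of length 3 through the shared grandparent pair: r = 2·(1/2)^3 = 1/4).
r to a first cousin = 1/8 (first cousins share one grandparent pair — two paths of length 4: r = 2·(1/2)^4 = 1/8).
Summing one r·B term per recipient: 3·0.5·0.378 + 4·0.25·0.229 + 1·0.25·0.0693 + 1·0.125·0.543 = 0.8812.
0.8812 < 1.7: the indirect benefit is less than the cost.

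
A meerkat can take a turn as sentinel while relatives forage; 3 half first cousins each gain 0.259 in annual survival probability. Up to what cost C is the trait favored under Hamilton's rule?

0.0485625

r to a half first cousin = 0.0625 (half first cousins share one grandparent — one path of length 4: r = (1/2)^4 = 1/16).
Hamilton's rule: n·r·B > C, so the trait is favored while C < n·r·B = 3·0.0625·0.259 = 0.0485625.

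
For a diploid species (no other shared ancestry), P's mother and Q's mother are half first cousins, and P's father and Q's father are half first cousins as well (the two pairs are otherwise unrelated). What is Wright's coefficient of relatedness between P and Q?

Relatedness sums over independent paths through distinct common ancestors.
P and Q are related in two ways: half second cousins through their mothers (r = 1/64) and half second cousins through their fathers (r = 1/64).
r = 1/64 + 1/64 = 1/32 = 0.03125.

0.03125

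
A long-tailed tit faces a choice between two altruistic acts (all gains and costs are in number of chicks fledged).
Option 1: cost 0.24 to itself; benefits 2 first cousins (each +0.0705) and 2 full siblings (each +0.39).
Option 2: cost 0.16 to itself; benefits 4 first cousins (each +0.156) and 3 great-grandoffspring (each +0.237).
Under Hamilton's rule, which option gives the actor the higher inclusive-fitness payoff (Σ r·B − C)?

Option 1

Option 1: r to a first cousin = 0.125.
Option 1: r to a full sibling = 0.5.
Option 1: Σ r·B − C = (2·0.125·0.0705 + 2·0.5·0.39) − 0.24 = 0.167625.
Option 2: r to a first cousin = 0.125.
Option 2: r to a great-grandoffspring = 0.125.
Option 2: Σ r·B − C = (4·0.125·0.156 + 3·0.125·0.237) − 0.16 = 0.006875.
Option 1 has the higher net inclusive-fitness payoff.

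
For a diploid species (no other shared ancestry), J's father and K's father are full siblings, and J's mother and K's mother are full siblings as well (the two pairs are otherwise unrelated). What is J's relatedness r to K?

0.25

Independent pedigree routes through distinct common ancestors add.
J and K are related in two ways: first cousins through their fathers (r = 1/8) and first cousins through their mothers (r = 1/8) — i.e. double first cousins.
r = 1/8 + 1/8 = 1/4 = 0.25.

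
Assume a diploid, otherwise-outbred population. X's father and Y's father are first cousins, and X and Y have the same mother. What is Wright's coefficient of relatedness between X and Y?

0.28125

Independent pedigree routes through distinct common ancestors add.
X and Y are related in two ways: second cousins through their fathers (r = 1/32) and half-sibs through their shared mother (r = 1/4).
r = 1/32 + 1/4 = 0.28125.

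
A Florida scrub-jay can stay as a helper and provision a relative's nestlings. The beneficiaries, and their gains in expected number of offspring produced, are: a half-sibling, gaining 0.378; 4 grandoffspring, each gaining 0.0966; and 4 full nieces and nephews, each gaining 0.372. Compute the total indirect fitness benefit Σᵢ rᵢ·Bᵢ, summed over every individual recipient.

r to a half-sibling = 0.25 (half-sibs share one parent — one path of length 2: r = (1/2)^2 = 1/4).
r to a grandoffspring = 0.25 (two parent–offspring links: r = (1/2)^2 = 1/4).
r to a full niece or nephew = 1/4 (full aunt/uncle↔niece/nephew: two paths of length 3 through the shared grandparent pair: r = 2·(1/2)^3 = 1/4).
Summing one r·B term per recipient: 1·0.25·0.378 + 4·0.25·0.0966 + 4·0.25·0.372 = 0.5631.

0.5631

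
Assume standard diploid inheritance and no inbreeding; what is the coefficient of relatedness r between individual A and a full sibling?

Full sibs share both parents — two paths of length 2: r = 2·(1/2)^2 = 1/2.

0.5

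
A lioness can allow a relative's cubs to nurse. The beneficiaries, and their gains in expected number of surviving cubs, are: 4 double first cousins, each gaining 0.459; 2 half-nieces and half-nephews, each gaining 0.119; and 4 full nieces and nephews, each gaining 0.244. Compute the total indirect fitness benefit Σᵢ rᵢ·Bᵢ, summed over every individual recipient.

r to a double first cousin = 0.25 (double first cousins share both grandparent pairs — four paths of length 4: r = 4·(1/2)^4 = 1/4).
r to a half-niece or half-nephew = 0.125 (half-aunt/uncle↔niece/nephew: one path of length 3: r = (1/2)^3 = 1/8).
r to a full niece or nephew = 1/4 (full aunt/uncle↔niece/nephew: two paths of length 3 through the shared grandparent pair: r = 2·(1/2)^3 = 1/4).
Summing one r·B term per recipient: 4·0.25·0.459 + 2·0.125·0.119 + 4·0.25·0.244 = 0.73275.

0.73275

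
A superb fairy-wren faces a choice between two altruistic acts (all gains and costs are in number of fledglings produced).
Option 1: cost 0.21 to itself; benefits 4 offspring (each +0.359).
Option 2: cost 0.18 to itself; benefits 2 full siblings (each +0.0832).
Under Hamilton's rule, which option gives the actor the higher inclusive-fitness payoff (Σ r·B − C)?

Option 1: r to an offspring = 0.5.
Option 1: Σ r·B − C = (4·0.5·0.359) − 0.21 = 0.508.
Option 2: r to a full sibling = 0.5.
Option 2: Σ r·B − C = (2·0.5·0.0832) − 0.18 = -0.0968.
Option 1 has the higher net inclusive-fitness payoff.

Option 1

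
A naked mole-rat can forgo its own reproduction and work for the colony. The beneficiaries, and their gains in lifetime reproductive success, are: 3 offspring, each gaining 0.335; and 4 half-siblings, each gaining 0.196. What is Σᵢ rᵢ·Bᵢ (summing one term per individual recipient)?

r to an offspring = 0.5 (one parent–offspring link: r = (1/2)^1 = 1/2).
r to a half-sibling = 0.25 (half-sibs share one parent — one path of length 2: r = (1/2)^2 = 1/4).
Summing one r·B term per recipient: 3·0.5·0.335 + 4·0.25·0.196 = 0.6985.

0.6985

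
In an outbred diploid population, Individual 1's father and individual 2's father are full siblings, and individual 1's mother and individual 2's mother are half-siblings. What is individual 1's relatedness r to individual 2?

0.1875

Relatedness sums over independent paths through distinct common ancestors.
Individual 1 and individual 2 are related in two ways: first cousins through their fathers (r = 1/8) and half first cousins through their mothers (r = 1/16).
r = 1/8 + 1/16 = 3/16 = 0.1875.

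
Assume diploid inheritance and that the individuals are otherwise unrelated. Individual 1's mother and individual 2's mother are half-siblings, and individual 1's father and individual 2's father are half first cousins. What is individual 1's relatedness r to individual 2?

0.078125

Wright's path rule: contributions from independent ancestry routes add.
Individual 1 and individual 2 are related in two ways: half first cousins through their mothers (r = 1/16) and half second cousins through their fathers (r = 1/64).
r = 1/16 + 1/64 = 0.078125.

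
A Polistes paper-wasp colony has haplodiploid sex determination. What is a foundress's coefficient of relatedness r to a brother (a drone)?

0.25

Her haploid brother carries none of their father's genes and a random half of their mother's genome; that half matches the maternal half of her own genome with probability 1/2: r = 1/2 · 1/2 = 1/4.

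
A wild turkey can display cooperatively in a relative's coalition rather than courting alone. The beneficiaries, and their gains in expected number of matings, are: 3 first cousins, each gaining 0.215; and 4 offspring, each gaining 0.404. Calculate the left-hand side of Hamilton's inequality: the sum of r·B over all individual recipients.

r to a first cousin = 1/8 (first cousins share one grandparent pair — two paths of length 4: r = 2·(1/2)^4 = 1/8).
r to an offspring = 1/2 (one parent–offspring link: r = (1/2)^1 = 1/2).
Summing one r·B term per recipient: 3·0.125·0.215 + 4·0.5·0.404 = 0.888625.

0.888625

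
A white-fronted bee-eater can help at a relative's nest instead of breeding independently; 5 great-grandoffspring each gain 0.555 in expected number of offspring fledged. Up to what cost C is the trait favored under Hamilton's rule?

0.346875

r to a great-grandoffspring = 1/8 (three parent–offspring links: r = (1/2)^3 = 1/8).
Hamilton's rule: n·r·B > C, so the trait is favored while C < n·r·B = 5·0.125·0.555 = 0.346875.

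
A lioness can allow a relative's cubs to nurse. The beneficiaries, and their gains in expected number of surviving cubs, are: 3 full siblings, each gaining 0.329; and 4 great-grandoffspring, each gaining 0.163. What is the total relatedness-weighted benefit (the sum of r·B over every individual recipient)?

r to a full sibling = 1/2 (full sibs share both parents — two paths of length 2: r = 2·(1/2)^2 = 1/2).
r to a great-grandoffspring = 0.125 (three parent–offspring links: r = (1/2)^3 = 1/8).
Summing one r·B term per recipient: 3·0.5·0.329 + 4·0.125·0.163 = 0.575.

0.575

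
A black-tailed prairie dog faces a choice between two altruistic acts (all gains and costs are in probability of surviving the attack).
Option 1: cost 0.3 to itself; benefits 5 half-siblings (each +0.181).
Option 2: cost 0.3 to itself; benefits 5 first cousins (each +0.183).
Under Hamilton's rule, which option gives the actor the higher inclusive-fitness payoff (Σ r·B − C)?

Option 1: r to a half-sibling = 0.25.
Option 1: Σ r·B − C = (5·0.25·0.181) − 0.3 = -0.07375.
Option 2: r to a first cousin = 0.125.
Option 2: Σ r·B − C = (5·0.125·0.183) − 0.3 = -0.185625.
Option 1 has the higher net inclusive-fitness payoff.

Option 1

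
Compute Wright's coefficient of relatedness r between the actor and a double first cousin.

0.25

Each parent–offspring link contributes a factor of 1/2, and independent paths through distinct common ancestors add.
Double first cousins share both grandparent pairs — four paths of length 4: r = 4·(1/2)^4 = 1/4.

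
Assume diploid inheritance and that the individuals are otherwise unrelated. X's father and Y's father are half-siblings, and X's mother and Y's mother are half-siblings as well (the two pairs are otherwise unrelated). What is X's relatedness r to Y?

Wright's path rule: contributions from independent ancestry routes add.
X and Y are related in two ways: half first cousins through their fathers (r = 1/16) and half first cousins through their mothers (r = 1/16).
r = 1/16 + 1/16 = 0.125.

0.125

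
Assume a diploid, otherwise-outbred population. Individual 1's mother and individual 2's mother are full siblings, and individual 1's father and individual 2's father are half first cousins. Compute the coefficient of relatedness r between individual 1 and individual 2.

Wright's path rule: contributions from independent ancestry routes add.
Individual 1 and individual 2 are related in two ways: first cousins through their mothers (r = 1/8) and half second cousins through their fathers (r = 1/64).
r = 1/8 + 1/64 = 9/64 = 0.140625.

0.140625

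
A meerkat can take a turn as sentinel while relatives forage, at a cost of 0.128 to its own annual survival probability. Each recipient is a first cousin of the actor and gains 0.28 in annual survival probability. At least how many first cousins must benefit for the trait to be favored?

4

r to a first cousin = 0.125 (first cousins share one grandparent pair — two paths of length 4: r = 2·(1/2)^4 = 1/8).
Hamilton's rule: n·r·B > C  ⇒  n > C/(r·B) = 0.128/(0.125·0.28) = 3.657.
The smallest integer exceeding 3.657 is 4.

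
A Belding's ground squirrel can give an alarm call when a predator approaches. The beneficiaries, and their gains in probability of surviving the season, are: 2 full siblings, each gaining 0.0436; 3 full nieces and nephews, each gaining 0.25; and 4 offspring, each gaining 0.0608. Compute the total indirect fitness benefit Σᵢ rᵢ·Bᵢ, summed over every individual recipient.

0.3527

r to a full sibling = 0.5 (full sibs share both parents — two paths of length 2: r = 2·(1/2)^2 = 1/2).
r to a full niece or nephew = 1/4 (full aunt/uncle↔niece/nephew: two paths of length 3 through the shared grandparent pair: r = 2·(1/2)^3 = 1/4).
r to an offspring = 0.5 (one parent–offspring link: r = (1/2)^1 = 1/2).
Summing one r·B term per recipient: 2·0.5·0.0436 + 3·0.25·0.25 + 4·0.5·0.0608 = 0.3527.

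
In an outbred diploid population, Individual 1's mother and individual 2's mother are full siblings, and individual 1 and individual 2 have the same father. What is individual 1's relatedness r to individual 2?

Independent pedigree routes through distinct common ancestors add.
Individual 1 and individual 2 are related in two ways: first cousins through their mothers (r = 1/8) and half-sibs through their shared father (r = 1/4).
r = 1/8 + 1/4 = 0.375.

0.375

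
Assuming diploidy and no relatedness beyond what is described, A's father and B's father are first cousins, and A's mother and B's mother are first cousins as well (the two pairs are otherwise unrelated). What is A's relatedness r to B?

0.0625

With two independent routes of shared ancestry, r is the sum of the two contributions.
A and B are related in two ways: second cousins through their fathers (r = 1/32) and second cousins through their mothers (r = 1/32).
r = 1/32 + 1/32 = 0.0625.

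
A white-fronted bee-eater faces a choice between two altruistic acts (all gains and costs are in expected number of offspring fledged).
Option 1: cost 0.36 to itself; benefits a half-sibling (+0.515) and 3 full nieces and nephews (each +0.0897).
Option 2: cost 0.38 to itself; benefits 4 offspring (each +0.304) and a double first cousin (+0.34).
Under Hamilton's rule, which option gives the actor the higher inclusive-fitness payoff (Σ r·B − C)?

Option 2

Option 1: r to a half-sibling = 0.25.
Option 1: r to a full niece or nephew = 0.25.
Option 1: Σ r·B − C = (1·0.25·0.515 + 3·0.25·0.0897) − 0.36 = -0.163975.
Option 2: r to an offspring = 0.5.
Option 2: r to a double first cousin = 0.25.
Option 2: Σ r·B − C = (4·0.5·0.304 + 1·0.25·0.34) − 0.38 = 0.313.
Option 2 has the higher net inclusive-fitness payoff.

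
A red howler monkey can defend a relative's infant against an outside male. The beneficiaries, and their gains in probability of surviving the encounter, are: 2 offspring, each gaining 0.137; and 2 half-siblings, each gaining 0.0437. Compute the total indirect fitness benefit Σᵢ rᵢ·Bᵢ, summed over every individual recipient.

0.15885

r to an offspring = 1/2 (one parent–offspring link: r = (1/2)^1 = 1/2).
r to a half-sibling = 1/4 (half-sibs share one parent — one path of length 2: r = (1/2)^2 = 1/4).
Summing one r·B term per recipient: 2·0.5·0.137 + 2·0.25·0.0437 = 0.15885.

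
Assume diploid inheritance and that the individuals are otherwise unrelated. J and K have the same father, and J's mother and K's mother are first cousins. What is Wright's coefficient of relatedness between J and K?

0.28125

With two independent routes of shared ancestry, r is the sum of the two contributions.
J and K are related in two ways: half-sibs through their shared father (r = 1/4) and second cousins through their mothers (r = 1/32).
r = 1/4 + 1/32 = 9/32 = 0.28125.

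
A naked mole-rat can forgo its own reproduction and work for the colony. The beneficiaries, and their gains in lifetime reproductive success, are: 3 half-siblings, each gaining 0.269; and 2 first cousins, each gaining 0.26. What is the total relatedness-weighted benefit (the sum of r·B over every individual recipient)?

0.26675

r to a half-sibling = 1/4 (half-sibs share one parent — one path of length 2: r = (1/2)^2 = 1/4).
r to a first cousin = 1/8 (first cousins share one grandparent pair — two paths of length 4: r = 2·(1/2)^4 = 1/8).
Summing one r·B term per recipient: 3·0.25·0.269 + 2·0.125·0.26 = 0.26675.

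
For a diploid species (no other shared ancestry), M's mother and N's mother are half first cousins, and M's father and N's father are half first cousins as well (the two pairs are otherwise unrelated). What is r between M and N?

Independent pedigree routes through distinct common ancestors add.
M and N are related in two ways: half second cousins through their mothers (r = 1/64) and half second cousins through their fathers (r = 1/64).
r = 1/64 + 1/64 = 1/32 = 0.03125.

0.03125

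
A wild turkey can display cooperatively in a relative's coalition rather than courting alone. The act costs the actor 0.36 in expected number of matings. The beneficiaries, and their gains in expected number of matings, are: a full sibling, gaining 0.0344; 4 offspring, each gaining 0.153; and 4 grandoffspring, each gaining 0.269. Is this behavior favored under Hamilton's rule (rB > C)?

Hamilton's rule: the trait is favored when the sum of r·B over every recipient exceeds the actor's cost C.
r to a full sibling = 1/2 (full sibs share both parents — two paths of length 2: r = 2·(1/2)^2 = 1/2).
r to an offspring = 0.5 (one parent–offspring link: r = (1/2)^1 = 1/2).
r to a grandoffspring = 1/4 (two parent–offspring links: r = (1/2)^2 = 1/4).
Summing one r·B term per recipient: 1·0.5·0.0344 + 4·0.5·0.153 + 4·0.25·0.269 = 0.5922.
0.5922 > 0.36: the indirect benefit exceeds the cost.

Yes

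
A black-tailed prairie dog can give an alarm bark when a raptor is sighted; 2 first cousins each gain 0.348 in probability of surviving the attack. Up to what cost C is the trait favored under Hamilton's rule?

0.087

r to a first cousin = 0.125 (first cousins share one grandparent pair — two paths of length 4: r = 2·(1/2)^4 = 1/8).
Hamilton's rule: n·r·B > C, so the trait is favored while C < n·r·B = 2·0.125·0.348 = 0.087.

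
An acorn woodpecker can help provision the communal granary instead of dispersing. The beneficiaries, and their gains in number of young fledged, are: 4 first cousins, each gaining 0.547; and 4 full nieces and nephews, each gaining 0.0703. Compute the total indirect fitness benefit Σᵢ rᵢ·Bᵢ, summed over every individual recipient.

0.3438

r to a first cousin = 0.125 (first cousins share one grandparent pair — two paths of length 4: r = 2·(1/2)^4 = 1/8).
r to a full niece or nephew = 0.25 (full aunt/uncle↔niece/nephew: two paths of length 3 through the shared grandparent pair: r = 2·(1/2)^3 = 1/4).
Summing one r·B term per recipient: 4·0.125·0.547 + 4·0.25·0.0703 = 0.3438.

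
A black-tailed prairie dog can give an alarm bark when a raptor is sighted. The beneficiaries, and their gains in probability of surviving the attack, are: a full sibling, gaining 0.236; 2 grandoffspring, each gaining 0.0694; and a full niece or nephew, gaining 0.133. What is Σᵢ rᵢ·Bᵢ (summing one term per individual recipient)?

0.18595

r to a full sibling = 0.5 (full sibs share both parents — two paths of length 2: r = 2·(1/2)^2 = 1/2).
r to a grandoffspring = 1/4 (two parent–offspring links: r = (1/2)^2 = 1/4).
r to a full niece or nephew = 1/4 (full aunt/uncle↔niece/nephew: two paths of length 3 through the shared grandparent pair: r = 2·(1/2)^3 = 1/4).
Summing one r·B term per recipient: 1·0.5·0.236 + 2·0.25·0.0694 + 1·0.25·0.133 = 0.18595.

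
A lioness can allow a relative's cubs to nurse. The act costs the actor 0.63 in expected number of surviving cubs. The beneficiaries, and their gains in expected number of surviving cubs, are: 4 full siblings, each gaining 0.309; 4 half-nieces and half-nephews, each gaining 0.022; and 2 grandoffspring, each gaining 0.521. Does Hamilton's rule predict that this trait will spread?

Yes

Hamilton's rule: the trait is favored when the sum of r·B over every recipient exceeds the actor's cost C.
r to a full sibling = 0.5 (full sibs share both parents — two paths of length 2: r = 2·(1/2)^2 = 1/2).
r to a half-niece or half-nephew = 1/8 (half-aunt/uncle↔niece/nephew: one path of length 3: r = (1/2)^3 = 1/8).
r to a grandoffspring = 1/4 (two parent–offspring links: r = (1/2)^2 = 1/4).
Summing one r·B term per recipient: 4·0.5·0.309 + 4·0.125·0.022 + 2·0.25·0.521 = 0.8895.
0.8895 > 0.63: the indirect benefit exceeds the cost.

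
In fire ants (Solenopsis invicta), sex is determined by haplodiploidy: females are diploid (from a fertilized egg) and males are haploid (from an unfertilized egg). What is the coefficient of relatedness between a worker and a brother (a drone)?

Her haploid brother carries none of their father's genes and a random half of their mother's genome; that half matches the maternal half of her own genome with probability 1/2: r = 1/2 · 1/2 = 1/4.

0.25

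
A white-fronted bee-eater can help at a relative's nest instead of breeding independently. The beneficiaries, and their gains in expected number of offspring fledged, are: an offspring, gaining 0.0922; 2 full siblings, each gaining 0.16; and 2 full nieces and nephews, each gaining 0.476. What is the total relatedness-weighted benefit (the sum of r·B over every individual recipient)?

r to an offspring = 1/2 (one parent–offspring link: r = (1/2)^1 = 1/2).
r to a full sibling = 0.5 (full sibs share both parents — two paths of length 2: r = 2·(1/2)^2 = 1/2).
r to a full niece or nephew = 1/4 (full aunt/uncle↔niece/nephew: two paths of length 3 through the shared grandparent pair: r = 2·(1/2)^3 = 1/4).
Summing one r·B term per recipient: 1·0.5·0.0922 + 2·0.5·0.16 + 2·0.25·0.476 = 0.4441.

0.4441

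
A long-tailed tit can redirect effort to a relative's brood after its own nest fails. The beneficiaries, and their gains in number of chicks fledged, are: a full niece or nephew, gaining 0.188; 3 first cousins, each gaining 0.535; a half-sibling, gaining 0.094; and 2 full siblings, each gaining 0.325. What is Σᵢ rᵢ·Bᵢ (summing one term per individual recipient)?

0.596125

r to a full niece or nephew = 1/4 (full aunt/uncle↔niece/nephew: two paths of length 3 through the shared grandparent pair: r = 2·(1/2)^3 = 1/4).
r to a first cousin = 1/8 (first cousins share one grandparent pair — two paths of length 4: r = 2·(1/2)^4 = 1/8).
r to a half-sibling = 1/4 (half-sibs share one parent — one path of length 2: r = (1/2)^2 = 1/4).
r to a full sibling = 0.5 (full sibs share both parents — two paths of length 2: r = 2·(1/2)^2 = 1/2).
Summing one r·B term per recipient: 1·0.25·0.188 + 3·0.125·0.535 + 1·0.25·0.094 + 2·0.5·0.325 = 0.596125.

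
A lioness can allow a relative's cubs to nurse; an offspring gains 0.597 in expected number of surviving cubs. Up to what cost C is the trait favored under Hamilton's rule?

0.2985

r to an offspring = 1/2 (one parent–offspring link: r = (1/2)^1 = 1/2).
Hamilton's rule: n·r·B > C, so the trait is favored while C < n·r·B = 1·0.5·0.597 = 0.2985.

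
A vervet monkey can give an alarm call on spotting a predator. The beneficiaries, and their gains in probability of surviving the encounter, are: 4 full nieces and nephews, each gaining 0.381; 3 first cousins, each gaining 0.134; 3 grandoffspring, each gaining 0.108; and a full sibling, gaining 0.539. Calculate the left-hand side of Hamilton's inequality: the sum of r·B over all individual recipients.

0.78175

r to a full niece or nephew = 1/4 (full aunt/uncle↔niece/nephew: two paths of length 3 through the shared grandparent pair: r = 2·(1/2)^3 = 1/4).
r to a first cousin = 1/8 (first cousins share one grandparent pair — two paths of length 4: r = 2·(1/2)^4 = 1/8).
r to a grandoffspring = 1/4 (two parent–offspring links: r = (1/2)^2 = 1/4).
r to a full sibling = 0.5 (full sibs share both parents — two paths of length 2: r = 2·(1/2)^2 = 1/2).
Summing one r·B term per recipient: 4·0.25·0.381 + 3·0.125·0.134 + 3·0.25·0.108 + 1·0.5·0.539 = 0.78175.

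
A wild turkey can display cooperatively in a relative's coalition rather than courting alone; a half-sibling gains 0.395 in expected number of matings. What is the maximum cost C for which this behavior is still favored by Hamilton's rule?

0.09875

r to a half-sibling = 1/4 (half-sibs share one parent — one path of length 2: r = (1/2)^2 = 1/4).
Hamilton's rule: n·r·B > C, so the trait is favored while C < n·r·B = 1·0.25·0.395 = 0.09875.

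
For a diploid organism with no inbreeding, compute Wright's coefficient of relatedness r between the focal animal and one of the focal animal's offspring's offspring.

Each parent–offspring link contributes a factor of 1/2, and independent paths through distinct common ancestors add.
Two parent–offspring links: r = (1/2)^2 = 1/4.

0.25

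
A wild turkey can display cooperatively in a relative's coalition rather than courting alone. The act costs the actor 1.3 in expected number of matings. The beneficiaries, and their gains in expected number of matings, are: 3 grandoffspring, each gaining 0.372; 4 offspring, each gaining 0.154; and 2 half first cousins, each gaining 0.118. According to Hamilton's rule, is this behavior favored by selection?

No

Hamilton's rule: the trait is favored when the sum of r·B over every recipient exceeds the actor's cost C.
r to a grandoffspring = 0.25 (two parent–offspring links: r = (1/2)^2 = 1/4).
r to an offspring = 0.5 (one parent–offspring link: r = (1/2)^1 = 1/2).
r to a half first cousin = 0.0625 (half first cousins share one grandparent — one path of length 4: r = (1/2)^4 = 1/16).
Summing one r·B term per recipient: 3·0.25·0.372 + 4·0.5·0.154 + 2·0.0625·0.118 = 0.60175.
0.60175 < 1.3: the indirect benefit is less than the cost.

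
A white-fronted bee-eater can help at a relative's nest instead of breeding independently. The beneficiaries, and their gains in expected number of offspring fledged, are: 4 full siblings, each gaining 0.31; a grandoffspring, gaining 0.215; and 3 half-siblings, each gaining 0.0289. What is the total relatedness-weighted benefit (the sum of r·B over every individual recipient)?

0.695425

r to a full sibling = 0.5 (full sibs share both parents — two paths of length 2: r = 2·(1/2)^2 = 1/2).
r to a grandoffspring = 1/4 (two parent–offspring links: r = (1/2)^2 = 1/4).
r to a half-sibling = 1/4 (half-sibs share one parent — one path of length 2: r = (1/2)^2 = 1/4).
Summing one r·B term per recipient: 4·0.5·0.31 + 1·0.25·0.215 + 3·0.25·0.0289 = 0.695425.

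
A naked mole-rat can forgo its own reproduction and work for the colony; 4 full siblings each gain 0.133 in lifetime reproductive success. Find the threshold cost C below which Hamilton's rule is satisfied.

0.266

r to a full sibling = 0.5 (full sibs share both parents — two paths of length 2: r = 2·(1/2)^2 = 1/2).
Hamilton's rule: n·r·B > C, so the trait is favored while C < n·r·B = 4·0.5·0.133 = 0.266.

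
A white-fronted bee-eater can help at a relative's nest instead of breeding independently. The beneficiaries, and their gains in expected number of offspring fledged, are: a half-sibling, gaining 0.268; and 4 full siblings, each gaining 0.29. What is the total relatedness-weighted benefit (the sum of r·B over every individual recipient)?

r to a half-sibling = 1/4 (half-sibs share one parent — one path of length 2: r = (1/2)^2 = 1/4).
r to a full sibling = 0.5 (full sibs share both parents — two paths of length 2: r = 2·(1/2)^2 = 1/2).
Summing one r·B term per recipient: 1·0.25·0.268 + 4·0.5·0.29 = 0.647.

0.647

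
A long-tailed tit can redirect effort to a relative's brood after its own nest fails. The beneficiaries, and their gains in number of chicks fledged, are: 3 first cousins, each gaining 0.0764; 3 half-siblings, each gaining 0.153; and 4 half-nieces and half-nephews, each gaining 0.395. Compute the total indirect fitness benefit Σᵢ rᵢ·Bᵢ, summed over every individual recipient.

r to a first cousin = 1/8 (first cousins share one grandparent pair — two paths of length 4: r = 2·(1/2)^4 = 1/8).
r to a half-sibling = 1/4 (half-sibs share one parent — one path of length 2: r = (1/2)^2 = 1/4).
r to a half-niece or half-nephew = 0.125 (half-aunt/uncle↔niece/nephew: one path of length 3: r = (1/2)^3 = 1/8).
Summing one r·B term per recipient: 3·0.125·0.0764 + 3·0.25·0.153 + 4·0.125·0.395 = 0.3409.

0.3409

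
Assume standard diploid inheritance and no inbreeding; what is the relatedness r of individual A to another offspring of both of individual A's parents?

Each parent–offspring link contributes a factor of 1/2, and independent paths through distinct common ancestors add.
Full sibs share both parents — two paths of length 2: r = 2·(1/2)^2 = 1/2.

0.5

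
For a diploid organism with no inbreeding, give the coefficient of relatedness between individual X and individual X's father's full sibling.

Each parent–offspring link contributes a factor of 1/2, and independent paths through distinct common ancestors add.
Full aunt/uncle↔niece/nephew: two paths of length 3 through the shared grandparent pair: r = 2·(1/2)^3 = 1/4.

0.25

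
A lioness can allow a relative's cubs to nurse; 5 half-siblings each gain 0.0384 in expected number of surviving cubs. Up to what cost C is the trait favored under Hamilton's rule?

0.048

r to a half-sibling = 0.25 (half-sibs share one parent — one path of length 2: r = (1/2)^2 = 1/4).
Hamilton's rule: n·r·B > C, so the trait is favored while C < n·r·B = 5·0.25·0.0384 = 0.048.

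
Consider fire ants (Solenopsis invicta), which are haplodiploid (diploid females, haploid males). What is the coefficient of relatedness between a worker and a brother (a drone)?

Her haploid brother carries none of their father's genes and a random half of their mother's genome; that half matches the maternal half of her own genome with probability 1/2: r = 1/2 · 1/2 = 1/4.

0.25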